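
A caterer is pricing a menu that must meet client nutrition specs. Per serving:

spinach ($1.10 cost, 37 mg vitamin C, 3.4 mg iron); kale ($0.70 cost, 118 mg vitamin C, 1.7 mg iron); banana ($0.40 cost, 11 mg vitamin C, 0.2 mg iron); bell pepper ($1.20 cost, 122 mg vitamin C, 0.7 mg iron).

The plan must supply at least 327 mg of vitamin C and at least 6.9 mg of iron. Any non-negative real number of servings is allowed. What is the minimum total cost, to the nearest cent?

For a min-cost LP with two ≥-constraints, a basic feasible solution has at most two positive variables.
spinach only: max(327/37, 6.9/3.4) = 8.838 servings → $9.72.
kale only: max(327/118, 6.9/1.7) = 4.059 servings → $2.84.
banana only: max(327/11, 6.9/0.2) = 34.5 servings → $13.80.
bell pepper only: max(327/122, 6.9/0.7) = 9.857 servings → $11.83.
spinach + kale with both tight: 0.7635 servings and 2.532 servings → $2.61.
spinach + banana with both tight: 0.35 servings and 28.55 servings → $11.80.
spinach + bell pepper with both tight: 1.576 servings and 2.202 servings → $4.38.
kale + banana: the both-tight solution has a negative serving — not a feasible corner.
kale + bell pepper with both targets exact would need a negative amount; discard.
banana + bell pepper: intersection lies outside the first quadrant.
The minimum over all feasible corners is $2.61.

$2.61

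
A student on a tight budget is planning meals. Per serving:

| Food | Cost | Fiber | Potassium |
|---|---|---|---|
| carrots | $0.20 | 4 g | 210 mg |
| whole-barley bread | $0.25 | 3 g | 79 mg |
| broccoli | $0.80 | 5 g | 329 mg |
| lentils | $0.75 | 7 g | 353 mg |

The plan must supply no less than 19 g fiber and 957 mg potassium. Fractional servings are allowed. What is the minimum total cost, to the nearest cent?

$0.95

The cheapest plan sits at a corner of the feasible region — with two constraints it uses at most two foods.
carrots only: max(19/4, 957/210) = 4.75 servings → $0.95.
whole-barley bread only: max(19/3, 957/79) = 12.11 servings → $3.03.
broccoli only: max(19/5, 957/329) = 3.8 servings → $3.04.
lentils only: max(19/7, 957/353) = 2.714 servings → $2.04.
carrots + whole-barley bread with both tight: 4.363 servings and 0.5159 servings → $1.00.
carrots + broccoli: the both-tight solution has a negative serving — not a feasible corner.
carrots + lentils: the both-tight solution has a negative serving — not a feasible corner.
whole-barley bread + broccoli with both tight: 2.476 servings and 2.314 servings → $2.47.
whole-barley bread + lentils with both tight: 0.01581 servings and 2.708 servings → $2.03.
broccoli + lentils with both targets exact would need a negative amount; discard.
So the least-cost plan costs $0.95.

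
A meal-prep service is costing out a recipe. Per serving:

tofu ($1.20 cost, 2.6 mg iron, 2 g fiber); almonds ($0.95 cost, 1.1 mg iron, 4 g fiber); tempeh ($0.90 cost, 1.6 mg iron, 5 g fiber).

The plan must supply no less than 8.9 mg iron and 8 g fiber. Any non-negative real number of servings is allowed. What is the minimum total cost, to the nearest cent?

$4.16

Minimising a linear cost over {iron ≥ 8.9, fiber ≥ 8, servings ≥ 0} — the optimum is at a vertex, using one or two foods.
tofu only: max(8.9/2.6, 8/2) = 4 servings → $4.80.
almonds only: max(8.9/1.1, 8/4) = 8.091 servings → $7.69.
tempeh only: max(8.9/1.6, 8/5) = 5.562 servings → $5.01.
tofu + almonds with both tight: 3.268 servings and 0.3659 servings → $4.27.
tofu + tempeh with both tight: 3.235 servings and 0.3061 servings → $4.16.
almonds + tempeh with both targets exact would need a negative amount; discard.
So the least-cost plan costs $4.16.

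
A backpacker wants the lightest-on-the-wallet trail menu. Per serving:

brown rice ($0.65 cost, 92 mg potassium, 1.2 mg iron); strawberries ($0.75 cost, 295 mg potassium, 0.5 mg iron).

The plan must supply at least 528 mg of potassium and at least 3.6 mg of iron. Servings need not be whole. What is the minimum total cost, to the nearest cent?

$2.42

Two binding constraints pin down two serving amounts, so the optimal mix uses at most two foods. The candidates are each food alone (scaled to the tighter of potassium/iron) and each pair with both constraints tight.
brown rice only: max(528/92, 3.6/1.2) = 5.739 servings → $3.73.
strawberries only: max(528/295, 3.6/0.5) = 7.2 servings → $5.40.
brown rice + strawberries with both tight: 2.591 servings and 0.9818 servings → $2.42.
Cheapest feasible corner: $2.42.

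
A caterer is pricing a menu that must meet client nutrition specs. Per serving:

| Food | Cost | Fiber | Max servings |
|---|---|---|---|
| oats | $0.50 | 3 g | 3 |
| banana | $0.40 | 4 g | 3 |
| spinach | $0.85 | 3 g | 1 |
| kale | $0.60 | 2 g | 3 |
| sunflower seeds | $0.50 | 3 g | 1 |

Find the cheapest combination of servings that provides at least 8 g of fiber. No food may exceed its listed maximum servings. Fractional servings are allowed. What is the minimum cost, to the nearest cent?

Cost per g of fiber: banana $0.1000, oats $0.1667, sunflower seeds $0.1667, spinach $0.2833, kale $0.3000.
Take 2 servings of banana: +8.0 g fiber for $0.80 (total $0.80, still need 0.0 g).
Filling from the cheapest source first is optimal under one linear minimum: $0.80.

$0.80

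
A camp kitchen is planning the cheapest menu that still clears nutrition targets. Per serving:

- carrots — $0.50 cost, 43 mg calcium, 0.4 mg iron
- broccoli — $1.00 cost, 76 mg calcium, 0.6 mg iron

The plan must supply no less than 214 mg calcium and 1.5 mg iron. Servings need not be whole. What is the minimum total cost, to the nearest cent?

Minimising a linear cost over {calcium ≥ 214, iron ≥ 1.5, servings ≥ 0} — the optimum is at a vertex, using one or two foods.
carrots only: max(214/43, 1.5/0.4) = 4.977 servings → $2.49.
broccoli only: max(214/76, 1.5/0.6) = 2.816 servings → $2.82.
carrots + broccoli: the both-tight solution has a negative serving — not a feasible corner.
The minimum over all feasible corners is $2.49.

$2.49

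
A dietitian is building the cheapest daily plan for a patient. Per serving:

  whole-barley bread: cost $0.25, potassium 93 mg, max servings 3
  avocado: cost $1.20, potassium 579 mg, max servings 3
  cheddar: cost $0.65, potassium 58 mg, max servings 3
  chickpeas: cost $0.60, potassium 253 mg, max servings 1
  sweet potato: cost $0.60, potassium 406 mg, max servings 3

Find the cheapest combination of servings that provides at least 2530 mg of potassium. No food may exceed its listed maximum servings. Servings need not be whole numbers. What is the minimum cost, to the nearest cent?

Cost per mg of potassium: sweet potato $0.0015, avocado $0.0021, chickpeas $0.0024, whole-barley bread $0.0027, cheddar $0.0112.
Take 3 servings of sweet potato: +1218.0 mg potassium for $1.80 (total $1.80, still need 1312.0 mg).
Take 2.266 servings of avocado: +1312.0 mg potassium for $2.72 (total $4.52, still need 0.0 mg).
Greedy by cheapest-per-mg is optimal for a single linear constraint, so the minimum cost is $4.52.

$4.52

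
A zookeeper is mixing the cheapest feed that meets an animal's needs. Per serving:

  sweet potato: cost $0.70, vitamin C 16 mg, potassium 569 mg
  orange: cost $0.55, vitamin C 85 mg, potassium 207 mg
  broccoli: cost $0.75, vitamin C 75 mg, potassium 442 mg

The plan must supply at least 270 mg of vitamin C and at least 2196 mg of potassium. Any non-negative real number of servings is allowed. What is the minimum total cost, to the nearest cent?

$3.39

Check every corner: each single food scaled to meet both minima, and each pair solved so both constraints bind.
sweet potato only: max(270/16, 2196/569) = 16.88 servings → $11.81.
orange only: max(270/85, 2196/207) = 10.61 servings → $5.83.
broccoli only: max(270/75, 2196/442) = 4.968 servings → $3.73.
sweet potato + orange with both tight: 2.903 servings and 2.63 servings → $3.48.
sweet potato + broccoli with both tight: 1.274 servings and 3.328 servings → $3.39.
orange + broccoli with both targets exact would need a negative amount; discard.
So the least-cost plan costs $3.39.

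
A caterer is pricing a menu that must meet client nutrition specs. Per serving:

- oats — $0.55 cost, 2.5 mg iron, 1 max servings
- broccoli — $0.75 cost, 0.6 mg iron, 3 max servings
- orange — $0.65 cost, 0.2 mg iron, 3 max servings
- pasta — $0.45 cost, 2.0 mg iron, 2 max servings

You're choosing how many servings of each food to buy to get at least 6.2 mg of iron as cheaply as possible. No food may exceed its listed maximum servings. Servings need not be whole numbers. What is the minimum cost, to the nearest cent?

Cost per mg of iron: oats $0.2200, pasta $0.2250, broccoli $1.2500, orange $3.2500.
Take 1 serving of oats: +2.5 mg iron for $0.55 (total $0.55, still need 3.7 mg).
Take 1.85 servings of pasta: +3.7 mg iron for $0.83 (total $1.38, still need 0.0 mg).
Greedy by cheapest-per-mg is optimal for a single linear constraint, so the minimum cost is $1.38.

$1.38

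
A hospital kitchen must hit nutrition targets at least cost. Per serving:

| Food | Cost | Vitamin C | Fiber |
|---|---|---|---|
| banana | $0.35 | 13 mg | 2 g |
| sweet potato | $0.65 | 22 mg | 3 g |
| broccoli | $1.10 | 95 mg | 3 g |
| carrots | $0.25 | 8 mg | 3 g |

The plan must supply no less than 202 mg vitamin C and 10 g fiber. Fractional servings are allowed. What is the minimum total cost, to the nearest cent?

banana only: max(202/13, 10/2) = 15.54 servings → $5.44.
sweet potato only: max(202/22, 10/3) = 9.182 servings → $5.97.
broccoli only: max(202/95, 10/3) = 3.333 servings → $3.67.
carrots only: max(202/8, 10/3) = 25.25 servings → $6.31.
banana + sweet potato: the both-tight solution has a negative serving — not a feasible corner.
banana + broccoli with both tight: 2.278 servings and 1.815 servings → $2.79.
banana + carrots with both targets exact would need a negative amount; discard.
sweet potato + broccoli with both tight: 1.571 servings and 1.763 servings → $2.96.
sweet potato + carrots: intersection lies outside the first quadrant.
broccoli + carrots with both tight: 2.015 servings and 1.318 servings → $2.55.
Cheapest feasible corner: $2.55.

$2.55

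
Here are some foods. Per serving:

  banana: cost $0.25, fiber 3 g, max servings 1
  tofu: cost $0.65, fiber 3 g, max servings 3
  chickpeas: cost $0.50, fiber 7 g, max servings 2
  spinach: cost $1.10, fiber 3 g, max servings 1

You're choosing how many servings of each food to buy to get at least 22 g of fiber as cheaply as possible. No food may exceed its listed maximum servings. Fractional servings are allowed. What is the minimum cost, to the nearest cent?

Cost per g of fiber: chickpeas $0.0714, banana $0.0833, tofu $0.2167, spinach $0.3667.
Take 2 servings of chickpeas: +14.0 g fiber for $1.00 (total $1.00, still need 8.0 g).
Take 1 serving of banana: +3.0 g fiber for $0.25 (total $1.25, still need 5.0 g).
Take 1.667 servings of tofu: +5.0 g fiber for $1.08 (total $2.33, still need 0.0 g).
Filling from the cheapest source first is optimal under one linear minimum: $2.33.

$2.33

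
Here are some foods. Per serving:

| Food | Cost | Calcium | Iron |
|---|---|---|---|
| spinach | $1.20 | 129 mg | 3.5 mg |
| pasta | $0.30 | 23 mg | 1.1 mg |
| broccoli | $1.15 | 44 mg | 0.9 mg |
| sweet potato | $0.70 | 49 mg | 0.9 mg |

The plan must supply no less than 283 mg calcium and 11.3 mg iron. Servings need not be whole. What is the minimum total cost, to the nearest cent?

$3.29

At the optimum either one food covers both requirements or two foods hit both targets exactly; no other combination can be cheaper.
spinach only: max(283/129, 11.3/3.5) = 3.229 servings → $3.87.
pasta only: max(283/23, 11.3/1.1) = 12.3 servings → $3.69.
broccoli only: max(283/44, 11.3/0.9) = 12.56 servings → $14.44.
sweet potato only: max(283/49, 11.3/0.9) = 12.56 servings → $8.79.
spinach + pasta with both tight: 0.8371 servings and 7.609 servings → $3.29.
spinach + broccoli with both targets exact would need a negative amount; discard.
spinach + sweet potato: the both-tight solution has a negative serving — not a feasible corner.
pasta + broccoli with both tight: 8.755 servings and 1.856 servings → $4.76.
pasta + sweet potato with both tight: 9.006 servings and 1.548 servings → $3.79.
broccoli + sweet potato: the both-tight solution has a negative serving — not a feasible corner.
So the least-cost plan costs $3.29.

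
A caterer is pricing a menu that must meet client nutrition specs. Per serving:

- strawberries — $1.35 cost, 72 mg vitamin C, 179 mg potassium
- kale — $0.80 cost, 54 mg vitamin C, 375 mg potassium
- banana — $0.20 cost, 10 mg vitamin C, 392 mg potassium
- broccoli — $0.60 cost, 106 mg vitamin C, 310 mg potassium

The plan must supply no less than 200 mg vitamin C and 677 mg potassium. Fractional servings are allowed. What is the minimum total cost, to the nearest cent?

$1.17

strawberries only: max(200/72, 677/179) = 3.782 servings → $5.11.
kale only: max(200/54, 677/375) = 3.704 servings → $2.96.
banana only: max(200/10, 677/392) = 20 servings → $4.00.
broccoli only: max(200/106, 677/310) = 2.184 servings → $1.31.
strawberries + kale with both tight: 2.218 servings and 0.7467 servings → $3.59.
strawberries + banana with both tight: 2.71 servings and 0.4897 servings → $3.76.
strawberries + broccoli: intersection lies outside the first quadrant.
kale + banana with both targets exact would need a negative amount; discard.
kale + broccoli with both tight: 0.4243 servings and 1.671 servings → $1.34.
banana + broccoli with both tight: 0.2539 servings and 1.863 servings → $1.17.
So the least-cost plan costs $1.17.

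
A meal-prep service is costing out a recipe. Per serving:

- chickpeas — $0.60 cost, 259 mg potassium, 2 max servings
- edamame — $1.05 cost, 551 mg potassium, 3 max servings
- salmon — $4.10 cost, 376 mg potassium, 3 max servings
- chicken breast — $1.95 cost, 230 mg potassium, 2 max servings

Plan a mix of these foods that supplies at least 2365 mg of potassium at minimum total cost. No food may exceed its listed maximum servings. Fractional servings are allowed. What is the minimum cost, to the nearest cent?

$5.99

Cost per mg of potassium: edamame $0.0019, chickpeas $0.0023, chicken breast $0.0085, salmon $0.0109.
Take 3 servings of edamame: +1653.0 mg potassium for $3.15 (total $3.15, still need 712.0 mg).
Take 2 servings of chickpeas: +518.0 mg potassium for $1.20 (total $4.35, still need 194.0 mg).
Take 0.8435 servings of chicken breast: +194.0 mg potassium for $1.64 (total $5.99, still need 0.0 mg).
Filling from the cheapest source first is optimal under one linear minimum: $5.99.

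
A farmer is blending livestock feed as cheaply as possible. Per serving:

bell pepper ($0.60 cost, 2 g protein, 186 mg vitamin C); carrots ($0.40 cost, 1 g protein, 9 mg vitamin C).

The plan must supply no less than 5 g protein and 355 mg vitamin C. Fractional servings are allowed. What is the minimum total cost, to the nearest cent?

$1.50

bell pepper only: max(5/2, 355/186) = 2.5 servings → $1.50.
carrots only: max(5/1, 355/9) = 39.44 servings → $15.78.
bell pepper + carrots with both tight: 1.845 servings and 1.31 servings → $1.63.
So the least-cost plan costs $1.50.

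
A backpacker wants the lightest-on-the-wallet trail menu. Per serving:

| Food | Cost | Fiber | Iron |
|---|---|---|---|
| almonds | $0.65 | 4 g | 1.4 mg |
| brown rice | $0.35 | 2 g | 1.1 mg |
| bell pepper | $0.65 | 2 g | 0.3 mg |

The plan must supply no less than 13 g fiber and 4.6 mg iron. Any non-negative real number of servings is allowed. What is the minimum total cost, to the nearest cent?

$2.12

almonds only: max(13/4, 4.6/1.4) = 3.286 servings → $2.14.
brown rice only: max(13/2, 4.6/1.1) = 6.5 servings → $2.27.
bell pepper only: max(13/2, 4.6/0.3) = 15.33 servings → $9.97.
almonds + brown rice with both tight: 3.188 servings and 0.125 servings → $2.12.
almonds + bell pepper with both targets exact would need a negative amount; discard.
brown rice + bell pepper with both tight: 3.312 servings and 3.188 servings → $3.23.
The minimum over all feasible corners is $2.12.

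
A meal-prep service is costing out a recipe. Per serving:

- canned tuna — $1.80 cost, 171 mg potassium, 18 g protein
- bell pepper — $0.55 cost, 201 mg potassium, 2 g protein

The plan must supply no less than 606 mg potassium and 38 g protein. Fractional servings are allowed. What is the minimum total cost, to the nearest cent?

canned tuna only: max(606/171, 38/18) = 3.544 servings → $6.38.
bell pepper only: max(606/201, 38/2) = 19 servings → $10.45.
canned tuna + bell pepper with both tight: 1.962 servings and 1.346 servings → $4.27.
Cheapest feasible corner: $4.27.

$4.27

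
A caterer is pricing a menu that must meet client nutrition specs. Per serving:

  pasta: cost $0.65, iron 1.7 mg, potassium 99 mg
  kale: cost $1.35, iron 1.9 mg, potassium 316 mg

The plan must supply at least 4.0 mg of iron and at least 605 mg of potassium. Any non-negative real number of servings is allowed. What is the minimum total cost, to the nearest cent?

$2.66

An LP optimum is at a vertex; with two nutrient constraints at most two foods are used. Check each candidate.
pasta only: max(4.0/1.7, 605/99) = 6.111 servings → $3.97.
kale only: max(4.0/1.9, 605/316) = 2.105 servings → $2.84.
pasta + kale with both tight: 0.328 servings and 1.812 servings → $2.66.
The minimum over all feasible corners is $2.66.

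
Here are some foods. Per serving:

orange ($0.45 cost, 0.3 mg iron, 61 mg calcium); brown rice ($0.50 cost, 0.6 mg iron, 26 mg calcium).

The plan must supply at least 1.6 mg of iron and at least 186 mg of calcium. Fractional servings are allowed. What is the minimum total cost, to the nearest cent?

$1.82

Two binding constraints pin down two serving amounts, so the optimal mix uses at most two foods. The candidates are each food alone (scaled to the tighter of iron/calcium) and each pair with both constraints tight.
orange only: max(1.6/0.3, 186/61) = 5.333 servings → $2.40.
brown rice only: max(1.6/0.6, 186/26) = 7.154 servings → $3.58.
orange + brown rice with both tight: 2.431 servings and 1.451 servings → $1.82.
So the least-cost plan costs $1.82.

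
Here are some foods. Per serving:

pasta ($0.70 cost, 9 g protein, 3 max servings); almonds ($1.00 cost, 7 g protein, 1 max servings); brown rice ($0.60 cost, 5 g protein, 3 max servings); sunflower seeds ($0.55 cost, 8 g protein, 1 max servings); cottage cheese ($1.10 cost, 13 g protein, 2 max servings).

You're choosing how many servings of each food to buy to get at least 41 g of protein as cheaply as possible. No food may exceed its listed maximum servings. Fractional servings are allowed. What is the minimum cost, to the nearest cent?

$3.16

Cost per g of protein: sunflower seeds $0.0688, pasta $0.0778, cottage cheese $0.0846, brown rice $0.1200, almonds $0.1429.
Take 1 serving of sunflower seeds: +8.0 g protein for $0.55 (total $0.55, still need 33.0 g).
Take 3 servings of pasta: +27.0 g protein for $2.10 (total $2.65, still need 6.0 g).
Take 0.4615 servings of cottage cheese: +6.0 g protein for $0.51 (total $3.16, still need 0.0 g).
Filling from the cheapest source first is optimal under one linear minimum: $3.16.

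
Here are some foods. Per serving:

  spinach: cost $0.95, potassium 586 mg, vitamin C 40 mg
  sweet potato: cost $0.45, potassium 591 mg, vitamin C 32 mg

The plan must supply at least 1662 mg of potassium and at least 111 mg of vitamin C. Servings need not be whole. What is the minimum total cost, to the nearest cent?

$1.56

Compare the cost at each extreme point of the feasible region.
spinach only: max(1662/586, 111/40) = 2.836 servings → $2.69.
sweet potato only: max(1662/591, 111/32) = 3.469 servings → $1.56.
spinach + sweet potato with both tight: 2.54 servings and 0.2934 servings → $2.55.
Cheapest feasible corner: $1.56.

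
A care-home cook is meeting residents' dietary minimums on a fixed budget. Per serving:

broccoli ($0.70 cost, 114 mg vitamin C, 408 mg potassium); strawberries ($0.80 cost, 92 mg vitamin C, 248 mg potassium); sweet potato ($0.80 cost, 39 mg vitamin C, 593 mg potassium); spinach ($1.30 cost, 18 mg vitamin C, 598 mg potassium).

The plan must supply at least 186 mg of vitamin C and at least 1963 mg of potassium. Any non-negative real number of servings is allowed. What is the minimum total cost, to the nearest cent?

broccoli only: max(186/114, 1963/408) = 4.811 servings → $3.37.
strawberries only: max(186/92, 1963/248) = 7.915 servings → $6.33.
sweet potato only: max(186/39, 1963/593) = 4.769 servings → $3.82.
spinach only: max(186/18, 1963/598) = 10.33 servings → $13.43.
broccoli + strawberries: intersection lies outside the first quadrant.
broccoli + sweet potato with both tight: 0.6528 servings and 2.861 servings → $2.75.
broccoli + spinach with both tight: 1.248 servings and 2.431 servings → $4.03.
strawberries + sweet potato with both tight: 0.7517 servings and 2.996 servings → $3.00.
strawberries + spinach with both tight: 1.501 servings and 2.66 servings → $4.66.
sweet potato + spinach: the both-tight solution has a negative serving — not a feasible corner.
The minimum over all feasible corners is $2.75.

$2.75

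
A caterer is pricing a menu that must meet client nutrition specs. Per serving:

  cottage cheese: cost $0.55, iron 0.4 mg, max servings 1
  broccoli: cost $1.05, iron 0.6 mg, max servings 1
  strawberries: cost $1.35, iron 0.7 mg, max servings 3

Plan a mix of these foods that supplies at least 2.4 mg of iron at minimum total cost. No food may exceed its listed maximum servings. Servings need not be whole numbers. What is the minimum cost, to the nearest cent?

$4.30

Cost per mg of iron: cottage cheese $1.3750, broccoli $1.7500, strawberries $1.9286.
Take 1 serving of cottage cheese: +0.4 mg iron for $0.55 (total $0.55, still need 2.0 mg).
Take 1 serving of broccoli: +0.6 mg iron for $1.05 (total $1.60, still need 1.4 mg).
Take 2 servings of strawberries: +1.4 mg iron for $2.70 (total $4.30, still need 0.0 mg).
Greedy by cheapest-per-mg is optimal for a single linear constraint, so the minimum cost is $4.30.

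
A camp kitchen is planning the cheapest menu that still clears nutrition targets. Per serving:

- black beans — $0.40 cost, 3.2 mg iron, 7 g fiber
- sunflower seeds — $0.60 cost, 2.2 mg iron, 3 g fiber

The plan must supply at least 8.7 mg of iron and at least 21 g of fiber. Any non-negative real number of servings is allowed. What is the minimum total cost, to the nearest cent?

$1.20

This is a tiny linear program; its minimum lies at a vertex of the feasible set. List the vertices and price them.
black beans only: max(8.7/3.2, 21/7) = 3 servings → $1.20.
sunflower seeds only: max(8.7/2.2, 21/3) = 7 servings → $4.20.
black beans + sunflower seeds: the both-tight solution has a negative serving — not a feasible corner.
So the least-cost plan costs $1.20.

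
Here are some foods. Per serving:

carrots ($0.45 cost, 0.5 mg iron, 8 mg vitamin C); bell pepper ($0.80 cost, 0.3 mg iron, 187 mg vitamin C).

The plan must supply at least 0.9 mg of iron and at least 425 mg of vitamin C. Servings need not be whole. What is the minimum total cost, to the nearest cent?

This is a tiny linear program; its minimum lies at a vertex of the feasible set. List the vertices and price them.
carrots only: max(0.9/0.5, 425/8) = 53.12 servings → $23.91.
bell pepper only: max(0.9/0.3, 425/187) = 3 servings → $2.40.
carrots + bell pepper with both tight: 0.4479 servings and 2.254 servings → $2.00.
Cheapest feasible corner: $2.00.

$2.00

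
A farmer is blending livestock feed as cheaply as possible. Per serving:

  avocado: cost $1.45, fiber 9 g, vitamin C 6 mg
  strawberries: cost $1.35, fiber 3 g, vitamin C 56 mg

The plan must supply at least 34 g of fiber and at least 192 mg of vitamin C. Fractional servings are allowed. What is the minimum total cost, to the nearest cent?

$8.20

With two linear requirements the optimum uses one or two foods; enumerate the corners.
avocado only: max(34/9, 192/6) = 32 servings → $46.40.
strawberries only: max(34/3, 192/56) = 11.33 servings → $15.30.
avocado + strawberries with both tight: 2.733 servings and 3.136 servings → $8.20.
So the least-cost plan costs $8.20.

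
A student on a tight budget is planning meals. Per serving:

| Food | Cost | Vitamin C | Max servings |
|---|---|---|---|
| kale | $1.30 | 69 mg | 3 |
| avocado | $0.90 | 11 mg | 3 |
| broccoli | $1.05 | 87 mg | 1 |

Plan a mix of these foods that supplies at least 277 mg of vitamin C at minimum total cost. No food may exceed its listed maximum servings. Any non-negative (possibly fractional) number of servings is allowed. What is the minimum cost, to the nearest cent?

$4.63

Cost per mg of vitamin C: broccoli $0.0121, kale $0.0188, avocado $0.0818.
Take 1 serving of broccoli: +87.0 mg vitamin C for $1.05 (total $1.05, still need 190.0 mg).
Take 2.754 servings of kale: +190.0 mg vitamin C for $3.58 (total $4.63, still need 0.0 mg).
Filling from the cheapest source first is optimal under one linear minimum: $4.63.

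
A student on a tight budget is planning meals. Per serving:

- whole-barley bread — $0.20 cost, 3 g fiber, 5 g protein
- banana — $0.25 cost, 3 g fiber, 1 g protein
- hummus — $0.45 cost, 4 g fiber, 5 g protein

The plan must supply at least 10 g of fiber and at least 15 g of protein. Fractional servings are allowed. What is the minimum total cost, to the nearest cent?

whole-barley bread only: max(10/3, 15/5) = 3.333 servings → $0.67.
banana only: max(10/3, 15/1) = 15 servings → $3.75.
hummus only: max(10/4, 15/5) = 3 servings → $1.35.
whole-barley bread + banana with both tight: 2.917 servings and 0.4167 servings → $0.69.
whole-barley bread + hummus with both tight: 2 servings and 1 serving → $0.85.
banana + hummus with both targets exact would need a negative amount; discard.
The minimum over all feasible corners is $0.67.

$0.67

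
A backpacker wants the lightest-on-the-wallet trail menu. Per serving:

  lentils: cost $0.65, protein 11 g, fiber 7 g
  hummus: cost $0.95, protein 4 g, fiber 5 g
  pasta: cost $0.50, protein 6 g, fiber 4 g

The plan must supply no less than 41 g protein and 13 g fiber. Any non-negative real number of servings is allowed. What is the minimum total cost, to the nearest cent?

Check every corner: each single food scaled to meet both minima, and each pair solved so both constraints bind.
lentils only: max(41/11, 13/7) = 3.727 servings → $2.42.
hummus only: max(41/4, 13/5) = 10.25 servings → $9.74.
pasta only: max(41/6, 13/4) = 6.833 servings → $3.42.
lentils + hummus with both targets exact would need a negative amount; discard.
lentils + pasta: intersection lies outside the first quadrant.
hummus + pasta: intersection lies outside the first quadrant.
The minimum over all feasible corners is $2.42.

$2.42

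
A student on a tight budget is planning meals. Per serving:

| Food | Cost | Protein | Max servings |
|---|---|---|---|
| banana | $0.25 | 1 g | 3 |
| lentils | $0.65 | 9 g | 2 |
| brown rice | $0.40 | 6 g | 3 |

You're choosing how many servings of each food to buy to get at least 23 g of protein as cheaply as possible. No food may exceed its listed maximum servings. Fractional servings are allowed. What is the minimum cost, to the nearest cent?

$1.56

Cost per g of protein: brown rice $0.0667, lentils $0.0722, banana $0.2500.
Take 3 servings of brown rice: +18.0 g protein for $1.20 (total $1.20, still need 5.0 g).
Take 0.5556 servings of lentils: +5.0 g protein for $0.36 (total $1.56, still need 0.0 g).
Filling from the cheapest source first is optimal under one linear minimum: $1.56.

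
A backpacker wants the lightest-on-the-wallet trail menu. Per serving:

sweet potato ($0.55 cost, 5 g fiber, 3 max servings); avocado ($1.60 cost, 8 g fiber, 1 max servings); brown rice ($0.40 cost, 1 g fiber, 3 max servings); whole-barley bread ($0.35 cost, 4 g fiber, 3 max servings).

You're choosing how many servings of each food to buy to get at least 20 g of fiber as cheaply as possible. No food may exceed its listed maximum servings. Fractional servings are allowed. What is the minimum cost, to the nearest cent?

Cost per g of fiber: whole-barley bread $0.0875, sweet potato $0.1100, avocado $0.2000, brown rice $0.4000.
Take 3 servings of whole-barley bread: +12.0 g fiber for $1.05 (total $1.05, still need 8.0 g).
Take 1.6 servings of sweet potato: +8.0 g fiber for $0.88 (total $1.93, still need 0.0 g).
Greedy by cheapest-per-g is optimal for a single linear constraint, so the minimum cost is $1.93.

$1.93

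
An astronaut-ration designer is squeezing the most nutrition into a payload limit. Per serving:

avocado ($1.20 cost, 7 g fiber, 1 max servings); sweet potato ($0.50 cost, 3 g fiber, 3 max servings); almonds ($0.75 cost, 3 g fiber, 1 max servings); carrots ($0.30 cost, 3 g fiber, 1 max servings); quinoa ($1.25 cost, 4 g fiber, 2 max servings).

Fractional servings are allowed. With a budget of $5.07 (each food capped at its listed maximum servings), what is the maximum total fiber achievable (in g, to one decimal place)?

Fiber per dollar: carrots 10, sweet potato 6, avocado 5.833, almonds 4, quinoa 3.2.
Take 1 serving of carrots: spends $0.30, +3.0 g fiber (running total 3.0 g).
Take 3 servings of sweet potato: spends $1.50, +9.0 g fiber (running total 12.0 g).
Take 1 serving of avocado: spends $1.20, +7.0 g fiber (running total 19.0 g).
Take 1 serving of almonds: spends $0.75, +3.0 g fiber (running total 22.0 g).
Take 1.056 servings of quinoa: spends $1.32, +4.2 g fiber (running total 26.2 g).
Filling greedily by fiber-per-dollar is optimal for one linear limit, giving 26.2 g.

26.2 g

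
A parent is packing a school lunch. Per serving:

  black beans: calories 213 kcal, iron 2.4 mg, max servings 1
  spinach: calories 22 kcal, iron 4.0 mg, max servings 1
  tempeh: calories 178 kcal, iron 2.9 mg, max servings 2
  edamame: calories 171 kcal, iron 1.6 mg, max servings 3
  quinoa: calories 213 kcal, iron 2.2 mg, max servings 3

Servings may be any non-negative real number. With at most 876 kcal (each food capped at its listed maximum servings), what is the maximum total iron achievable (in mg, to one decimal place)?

Iron per kcal: spinach 0.1818, tempeh 0.01629, black beans 0.01127, quinoa 0.01033, edamame 0.009357.
Take 1 serving of spinach: uses 22 kcal, +4.0 mg iron (running total 4.0 mg).
Take 2 servings of tempeh: uses 356 kcal, +5.8 mg iron (running total 9.8 mg).
Take 1 serving of black beans: uses 213 kcal, +2.4 mg iron (running total 12.2 mg).
Take 1.338 servings of quinoa: uses 285 kcal, +2.9 mg iron (running total 15.1 mg).
Greedy by best ratio exhausts the calories allowance optimally: 15.1 mg.

15.1 mg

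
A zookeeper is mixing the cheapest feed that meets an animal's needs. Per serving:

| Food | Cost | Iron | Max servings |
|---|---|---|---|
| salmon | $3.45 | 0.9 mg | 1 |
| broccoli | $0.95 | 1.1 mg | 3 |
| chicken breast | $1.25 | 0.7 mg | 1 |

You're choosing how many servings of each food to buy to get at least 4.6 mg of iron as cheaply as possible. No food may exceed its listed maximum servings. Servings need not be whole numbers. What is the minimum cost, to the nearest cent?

$6.40

Cost per mg of iron: broccoli $0.8636, chicken breast $1.7857, salmon $3.8333.
Take 3 servings of broccoli: +3.3 mg iron for $2.85 (total $2.85, still need 1.3 mg).
Take 1 serving of chicken breast: +0.7 mg iron for $1.25 (total $4.10, still need 0.6 mg).
Take 0.6667 servings of salmon: +0.6 mg iron for $2.30 (total $6.40, still need 0.0 mg).
Filling from the cheapest source first is optimal under one linear minimum: $6.40.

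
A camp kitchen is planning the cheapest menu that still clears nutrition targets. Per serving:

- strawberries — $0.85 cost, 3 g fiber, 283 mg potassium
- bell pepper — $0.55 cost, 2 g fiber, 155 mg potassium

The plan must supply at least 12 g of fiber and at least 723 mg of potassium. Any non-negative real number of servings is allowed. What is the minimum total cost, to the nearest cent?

Minimising a linear cost over {fiber ≥ 12, potassium ≥ 723, servings ≥ 0} — the optimum is at a vertex, using one or two foods.
strawberries only: max(12/3, 723/283) = 4 servings → $3.40.
bell pepper only: max(12/2, 723/155) = 6 servings → $3.30.
strawberries + bell pepper: the both-tight solution has a negative serving — not a feasible corner.
Cheapest feasible corner: $3.30.

$3.30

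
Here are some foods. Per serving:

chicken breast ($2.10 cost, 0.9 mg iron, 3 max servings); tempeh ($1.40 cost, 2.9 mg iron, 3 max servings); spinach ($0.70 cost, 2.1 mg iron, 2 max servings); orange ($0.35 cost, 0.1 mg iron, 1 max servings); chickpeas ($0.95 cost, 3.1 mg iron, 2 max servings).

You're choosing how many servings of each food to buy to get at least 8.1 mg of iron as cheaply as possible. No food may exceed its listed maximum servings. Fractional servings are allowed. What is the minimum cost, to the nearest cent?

Cost per mg of iron: chickpeas $0.3065, spinach $0.3333, tempeh $0.4828, chicken breast $2.3333, orange $3.5000.
Take 2 servings of chickpeas: +6.2 mg iron for $1.90 (total $1.90, still need 1.9 mg).
Take 0.9048 servings of spinach: +1.9 mg iron for $0.63 (total $2.53, still need 0.0 mg).
Filling from the cheapest source first is optimal under one linear minimum: $2.53.

$2.53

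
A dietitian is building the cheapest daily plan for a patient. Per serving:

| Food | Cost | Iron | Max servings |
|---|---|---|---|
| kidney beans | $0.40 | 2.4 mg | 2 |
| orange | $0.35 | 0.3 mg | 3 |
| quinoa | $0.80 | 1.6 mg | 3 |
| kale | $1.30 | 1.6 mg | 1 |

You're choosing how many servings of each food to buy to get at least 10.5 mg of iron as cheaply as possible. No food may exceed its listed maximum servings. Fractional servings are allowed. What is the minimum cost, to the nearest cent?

$3.93

Cost per mg of iron: kidney beans $0.1667, quinoa $0.5000, kale $0.8125, orange $1.1667.
Take 2 servings of kidney beans: +4.8 mg iron for $0.80 (total $0.80, still need 5.7 mg).
Take 3 servings of quinoa: +4.8 mg iron for $2.40 (total $3.20, still need 0.9 mg).
Take 0.5625 servings of kale: +0.9 mg iron for $0.73 (total $3.93, still need 0.0 mg).
Filling from the cheapest source first is optimal under one linear minimum: $3.93.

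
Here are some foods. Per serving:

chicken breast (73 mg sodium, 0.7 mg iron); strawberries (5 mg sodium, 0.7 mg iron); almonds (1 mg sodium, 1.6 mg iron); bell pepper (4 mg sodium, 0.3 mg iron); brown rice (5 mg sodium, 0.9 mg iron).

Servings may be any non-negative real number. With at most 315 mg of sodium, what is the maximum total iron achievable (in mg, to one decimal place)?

Iron per mg sodium: almonds 1.6, brown rice 0.18, strawberries 0.14, bell pepper 0.075, chicken breast 0.009589.
With no serving limits, spend the whole sodium allowance on almonds: 315 mg / 1 mg × 1.6 mg = 504.0 mg.

504.0 mg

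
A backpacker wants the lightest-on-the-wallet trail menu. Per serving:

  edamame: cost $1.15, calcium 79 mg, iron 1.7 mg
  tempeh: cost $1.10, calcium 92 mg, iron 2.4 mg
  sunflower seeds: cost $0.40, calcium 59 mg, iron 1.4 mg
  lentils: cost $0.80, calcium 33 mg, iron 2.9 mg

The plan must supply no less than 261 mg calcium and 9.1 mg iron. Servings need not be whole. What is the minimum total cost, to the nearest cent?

The cheapest plan sits at a corner of the feasible region — with two constraints it uses at most two foods.
edamame only: max(261/79, 9.1/1.7) = 5.353 servings → $6.16.
tempeh only: max(261/92, 9.1/2.4) = 3.792 servings → $4.17.
sunflower seeds only: max(261/59, 9.1/1.4) = 6.5 servings → $2.60.
lentils only: max(261/33, 9.1/2.9) = 7.909 servings → $6.33.
edamame + tempeh: intersection lies outside the first quadrant.
edamame + sunflower seeds: the both-tight solution has a negative serving — not a feasible corner.
edamame + lentils with both tight: 2.639 servings and 1.591 servings → $4.31.
tempeh + sunflower seeds with both targets exact would need a negative amount; discard.
tempeh + lentils with both tight: 2.434 servings and 1.124 servings → $3.58.
sunflower seeds + lentils with both tight: 3.656 servings and 1.373 servings → $2.56.
Cheapest feasible corner: $2.56.

$2.56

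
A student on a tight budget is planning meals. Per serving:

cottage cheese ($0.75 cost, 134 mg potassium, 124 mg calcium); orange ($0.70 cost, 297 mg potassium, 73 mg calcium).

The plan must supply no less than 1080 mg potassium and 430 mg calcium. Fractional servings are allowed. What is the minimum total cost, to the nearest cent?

$3.33

A basic optimal solution has at most two foods positive. Try each food alone and each pair with both targets met exactly.
cottage cheese only: max(1080/134, 430/124) = 8.06 servings → $6.04.
orange only: max(1080/297, 430/73) = 5.89 servings → $4.12.
cottage cheese + orange with both tight: 1.807 servings and 2.821 servings → $3.33.
The minimum over all feasible corners is $3.33.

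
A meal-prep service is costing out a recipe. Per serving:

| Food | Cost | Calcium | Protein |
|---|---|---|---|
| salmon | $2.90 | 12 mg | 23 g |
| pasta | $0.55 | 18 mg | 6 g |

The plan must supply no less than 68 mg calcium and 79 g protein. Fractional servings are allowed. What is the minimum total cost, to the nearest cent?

$7.24

Two binding constraints pin down two serving amounts, so the optimal mix uses at most two foods. The candidates are each food alone (scaled to the tighter of calcium/protein) and each pair with both constraints tight.
salmon only: max(68/12, 79/23) = 5.667 servings → $16.43.
pasta only: max(68/18, 79/6) = 13.17 servings → $7.24.
salmon + pasta with both tight: 2.965 servings and 1.801 servings → $9.59.
Cheapest feasible corner: $7.24.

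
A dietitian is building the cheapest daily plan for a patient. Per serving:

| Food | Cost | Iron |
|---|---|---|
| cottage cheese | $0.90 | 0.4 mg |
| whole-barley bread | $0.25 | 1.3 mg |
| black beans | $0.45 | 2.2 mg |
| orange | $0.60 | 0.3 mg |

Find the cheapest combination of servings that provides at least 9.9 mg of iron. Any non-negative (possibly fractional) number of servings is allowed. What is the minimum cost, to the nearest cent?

$1.90

Cost per mg of iron: whole-barley bread $0.1923, black beans $0.2045, orange $2.0000, cottage cheese $2.2500.
With no serving limits, use only whole-barley bread: 9.9 mg / 1.3 mg = 7.615 servings × $0.25 = $1.90.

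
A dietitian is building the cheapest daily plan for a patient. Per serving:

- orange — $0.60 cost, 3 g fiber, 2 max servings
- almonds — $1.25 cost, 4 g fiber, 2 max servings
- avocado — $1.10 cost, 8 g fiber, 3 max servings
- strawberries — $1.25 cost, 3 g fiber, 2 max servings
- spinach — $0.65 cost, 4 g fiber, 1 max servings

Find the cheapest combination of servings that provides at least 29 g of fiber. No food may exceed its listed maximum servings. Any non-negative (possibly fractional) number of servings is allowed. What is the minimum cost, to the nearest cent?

Cost per g of fiber: avocado $0.1375, spinach $0.1625, orange $0.2000, almonds $0.3125, strawberries $0.4167.
Take 3 servings of avocado: +24.0 g fiber for $3.30 (total $3.30, still need 5.0 g).
Take 1 serving of spinach: +4.0 g fiber for $0.65 (total $3.95, still need 1.0 g).
Take 0.3333 servings of orange: +1.0 g fiber for $0.20 (total $4.15, still need 0.0 g).
Greedy by cheapest-per-g is optimal for a single linear constraint, so the minimum cost is $4.15.

$4.15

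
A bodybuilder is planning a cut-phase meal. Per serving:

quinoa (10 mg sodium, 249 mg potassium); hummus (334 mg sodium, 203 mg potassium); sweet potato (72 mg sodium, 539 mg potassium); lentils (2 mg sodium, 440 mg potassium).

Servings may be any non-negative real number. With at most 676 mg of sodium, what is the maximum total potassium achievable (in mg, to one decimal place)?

Potassium per mg sodium: lentils 220, quinoa 24.9, sweet potato 7.486, hummus 0.6078.
With no serving limits, spend the whole sodium allowance on lentils: 676 mg / 2 mg × 440 mg = 148720.0 mg.

148720.0 mg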